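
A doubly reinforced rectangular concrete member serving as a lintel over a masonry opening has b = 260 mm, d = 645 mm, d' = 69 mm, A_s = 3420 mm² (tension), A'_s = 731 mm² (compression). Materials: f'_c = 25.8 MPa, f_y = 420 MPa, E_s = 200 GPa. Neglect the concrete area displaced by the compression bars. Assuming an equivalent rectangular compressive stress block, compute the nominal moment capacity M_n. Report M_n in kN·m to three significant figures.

M_n ≈ 793 kN·m

Assume both tension and compression steel yield.
Net tension couple steel: A_s − A'_s = 2689 mm².
a = (A_s − A'_s) f_y / (0.85 f'_c b) = 1129380/(0.85 × 25.8 × 260) = 198.07 mm.
c = a/β₁ = 198.07/0.85 = 233.02 mm; ε'_s = 0.003(c − d')/c = 0.0021 ≥ f_y/E_s = 0.0021, so compression steel does yield.
M_n = (A_s − A'_s) f_y (d − a/2) + A'_s f_y (d − d') = [1129380 × (645 − 99.035) + 307020 × (645 − 69)] × 10⁻⁶ = 616.60 + 176.84 = 793.44 kN·m.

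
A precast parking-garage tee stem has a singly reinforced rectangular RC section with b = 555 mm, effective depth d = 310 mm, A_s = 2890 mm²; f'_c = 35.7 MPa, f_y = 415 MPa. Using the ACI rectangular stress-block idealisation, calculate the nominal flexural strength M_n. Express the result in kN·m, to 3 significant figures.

T = A_s f_y = 2890 × 415 = 1199350 N = 1199.35 kN.
From C = T: a = T/(0.85 f'_c b) = 1199350/(0.85 × 35.7 × 555) = 71.21 mm.
M_n = T(d − a/2) = 1199.35 kN × (310 − 35.605) mm = 329.10 kN·m.

M_n ≈ 329 kN·m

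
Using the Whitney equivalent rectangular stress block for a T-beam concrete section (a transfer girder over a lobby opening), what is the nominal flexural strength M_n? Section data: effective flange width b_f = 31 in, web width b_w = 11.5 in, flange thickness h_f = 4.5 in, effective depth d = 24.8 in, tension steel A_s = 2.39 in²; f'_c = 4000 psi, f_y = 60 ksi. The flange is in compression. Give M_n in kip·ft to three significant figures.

M_n ≈ 288 kip·ft

Tension: T = A_s f_y = 2.39 × 60 = 143.4 kips.
Try a within the flange: a = T/(0.85 f'_c b_f) = 143.4/(0.85 × 4 × 31) = 1.361 in.
Since a = 1.361 ≤ h_f = 4.5 in, the stress block lies entirely in the flange; analyse as a rectangular beam of width b_f.
M_n = T(d − a/2) = 143.4 × (24.8 − 0.6805) = 3458.7 kip·in.
M_n = 3458.7/12 = 288.23 kip·ft.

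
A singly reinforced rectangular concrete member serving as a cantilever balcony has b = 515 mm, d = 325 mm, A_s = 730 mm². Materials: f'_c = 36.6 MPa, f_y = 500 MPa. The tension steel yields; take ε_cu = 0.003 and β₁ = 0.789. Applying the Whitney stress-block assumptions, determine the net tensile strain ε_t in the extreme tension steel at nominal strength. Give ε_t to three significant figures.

ε_t ≈ 0.0308

a = A_s f_y/(0.85 f'_c b) = 22.78 mm.
β₁ = 0.789, so c = a/β₁ = 22.78/0.789 = 28.87 mm.
From the linear strain diagram with ε_cu = 0.003: ε_t = 0.003 (d − c)/c = 0.003 × (325 − 28.87)/28.87 = 0.0308.
Since ε_t ≥ 0.005, the section is tension-controlled.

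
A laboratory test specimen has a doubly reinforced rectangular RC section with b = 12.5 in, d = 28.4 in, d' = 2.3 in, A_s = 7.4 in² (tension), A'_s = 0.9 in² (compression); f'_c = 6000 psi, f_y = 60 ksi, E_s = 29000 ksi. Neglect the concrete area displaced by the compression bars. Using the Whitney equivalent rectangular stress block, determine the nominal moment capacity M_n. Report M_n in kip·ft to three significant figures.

M_n ≈ 941 kip·ft

Assume both steels yield.
a = (A_s − A'_s) f_y/(0.85 f'_c b) = (7.4 − 0.9) × 60/(0.85 × 6 × 12.5) = 6.118 in.
c = a/β₁ = 6.118/0.75 = 8.157 in; ε'_s = 0.003(c − d')/c = 0.0022 ≥ ε_y = 0.0021, so the compression steel yields.
M_n = (A_s − A'_s) f_y (d − a/2) + A'_s f_y (d − d') = 390 × (28.4 − 3.059) + 54 × (28.4 − 2.3) = 9883.0 + 1409.4 = 11292.4 kip·in = 11292.4/12 = 941.03 kip·ft.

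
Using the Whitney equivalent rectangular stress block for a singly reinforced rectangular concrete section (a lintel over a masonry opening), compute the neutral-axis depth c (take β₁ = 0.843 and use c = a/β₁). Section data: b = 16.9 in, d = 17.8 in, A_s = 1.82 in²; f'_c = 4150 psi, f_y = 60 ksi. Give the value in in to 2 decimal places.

T = A_s f_y = 1.82 × 60 = 109.2 kips.
a = T/(0.85 f'_c b) = 109.2/(0.85 × 4.15 × 16.9) = 1.8318 in.
With β₁ = 0.843, c = a/β₁ = 1.8318/0.843 = 2.17 in.

c ≈ 2.17 in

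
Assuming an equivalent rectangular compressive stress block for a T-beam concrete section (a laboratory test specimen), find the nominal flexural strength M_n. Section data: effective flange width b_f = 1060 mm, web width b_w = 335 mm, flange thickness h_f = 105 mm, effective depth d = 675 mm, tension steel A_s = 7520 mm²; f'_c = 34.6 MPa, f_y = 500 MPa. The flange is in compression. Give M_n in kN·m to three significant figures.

Tension: T = A_s f_y = 7520 × 500 = 3760000 N.
Try a within the flange: a = T/(0.85 f'_c b_f) = 3760000/(0.85 × 34.6 × 1060) = 120.61 mm.
a = 120.61 > h_f = 105 mm: the block extends into the web. Split into flange-overhang and web parts.
C_f = 0.85 f'_c (b_f − b_w) h_f = 0.85 × 34.6 × (1060 − 335) × 105 = 2238836 N.
Remaining web compression depth: a_w = (T − C_f)/(0.85 f'_c b_w) = (3760000 − 2238836)/(0.85 × 34.6 × 335) = 154.40 mm.
M_n = C_f(d − h_f/2) + (T − C_f)(d − a_w/2) = 2238836 × (675 − 52.5) + 1521164 × (675 − 77.2) = 1393.68 + 909.35 = 2303.03 × 10⁶ N·mm.
M_n = 2303.03 kN·m.

M_n ≈ 2300 kN·m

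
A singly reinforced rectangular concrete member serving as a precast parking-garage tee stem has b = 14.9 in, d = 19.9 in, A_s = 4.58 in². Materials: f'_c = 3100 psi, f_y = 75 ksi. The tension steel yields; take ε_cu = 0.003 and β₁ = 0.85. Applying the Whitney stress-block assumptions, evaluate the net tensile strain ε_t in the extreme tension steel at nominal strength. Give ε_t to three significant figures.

a = A_s f_y/(0.85 f'_c b) = 8.749 in.
β₁ = 0.85, so c = a/β₁ = 8.749/0.85 = 10.293 in.
From the linear strain diagram with ε_cu = 0.003: ε_t = 0.003 (d − c)/c = 0.003 × (19.9 − 10.293)/10.293 = 0.00280.
ε_t < 0.004 — the section is over-reinforced for flexure under ACI limits.

ε_t ≈ 0.00280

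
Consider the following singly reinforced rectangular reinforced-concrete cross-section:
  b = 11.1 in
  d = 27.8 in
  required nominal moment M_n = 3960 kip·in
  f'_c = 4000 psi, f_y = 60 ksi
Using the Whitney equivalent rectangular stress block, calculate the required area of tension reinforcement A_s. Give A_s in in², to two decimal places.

A_s ≈ 2.56 in²

From M_n = 0.85 f'_c a b (d − a/2):
a = d − √(d² − 2M_n/(0.85 f'_c b)) = 27.8 − √(27.8² − 2 × 3960/(0.85 × 4 × 11.1)) = 4.073 in.
A_s = 0.85 f'_c a b / f_y = 0.85 × 4 × 4.073 × 11.1 / 60 = 2.562 in².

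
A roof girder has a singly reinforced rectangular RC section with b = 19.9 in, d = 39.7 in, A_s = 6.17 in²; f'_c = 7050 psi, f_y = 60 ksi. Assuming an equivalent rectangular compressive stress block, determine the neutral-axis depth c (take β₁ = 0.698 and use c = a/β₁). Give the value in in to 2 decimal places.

c ≈ 4.45 in

T = A_s f_y = 6.17 × 60 = 370.2 kips.
a = T/(0.85 f'_c b) = 370.2/(0.85 × 7.05 × 19.9) = 3.1044 in.
With β₁ = 0.698, c = a/β₁ = 3.1044/0.698 = 4.45 in.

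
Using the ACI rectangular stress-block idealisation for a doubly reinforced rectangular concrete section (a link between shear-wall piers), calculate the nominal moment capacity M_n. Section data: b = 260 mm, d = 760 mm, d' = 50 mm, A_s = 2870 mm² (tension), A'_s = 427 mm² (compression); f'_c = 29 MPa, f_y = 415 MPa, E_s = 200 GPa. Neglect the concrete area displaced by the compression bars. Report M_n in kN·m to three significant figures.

Assume both tension and compression steel yield.
Net tension couple steel: A_s − A'_s = 2443 mm².
a = (A_s − A'_s) f_y / (0.85 f'_c b) = 1013845/(0.85 × 29 × 260) = 158.19 mm.
c = a/β₁ = 158.19/0.843 = 187.65 mm; ε'_s = 0.003(c − d')/c = 0.0022 ≥ f_y/E_s = 0.0021, so compression steel does yield.
M_n = (A_s − A'_s) f_y (d − a/2) + A'_s f_y (d − d') = [1013845 × (760 − 79.095) + 177205 × (760 − 50)] × 10⁻⁶ = 690.33 + 125.82 = 816.15 kN·m.

M_n ≈ 816 kN·m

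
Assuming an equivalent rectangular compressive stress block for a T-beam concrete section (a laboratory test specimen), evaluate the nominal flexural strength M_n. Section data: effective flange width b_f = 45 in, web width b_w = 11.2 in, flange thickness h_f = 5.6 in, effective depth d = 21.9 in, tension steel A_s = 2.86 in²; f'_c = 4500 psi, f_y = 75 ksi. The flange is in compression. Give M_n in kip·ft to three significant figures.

M_n ≈ 380 kip·ft

Tension: T = A_s f_y = 2.86 × 75 = 214.5 kips.
Try a within the flange: a = T/(0.85 f'_c b_f) = 214.5/(0.85 × 4.5 × 45) = 1.246 in.
Since a = 1.246 ≤ h_f = 5.6 in, the stress block lies entirely in the flange; analyse as a rectangular beam of width b_f.
M_n = T(d − a/2) = 214.5 × (21.9 − 0.623) = 4563.9 kip·in.
M_n = 4563.9/12 = 380.33 kip·ft.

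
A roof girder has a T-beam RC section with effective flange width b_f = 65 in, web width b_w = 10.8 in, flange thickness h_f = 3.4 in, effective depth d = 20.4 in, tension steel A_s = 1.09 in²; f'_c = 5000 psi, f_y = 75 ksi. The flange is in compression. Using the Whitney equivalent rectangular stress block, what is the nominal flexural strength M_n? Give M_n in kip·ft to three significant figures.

Tension: T = A_s f_y = 1.09 × 75 = 81.75 kips.
Try a within the flange: a = T/(0.85 f'_c b_f) = 81.75/(0.85 × 5 × 65) = 0.296 in.
Since a = 0.296 ≤ h_f = 3.4 in, the stress block lies entirely in the flange; analyse as a rectangular beam of width b_f.
M_n = T(d − a/2) = 81.75 × (20.4 − 0.148) = 1655.6 kip·in.
M_n = 1655.6/12 = 137.97 kip·ft.

M_n ≈ 138 kip·ft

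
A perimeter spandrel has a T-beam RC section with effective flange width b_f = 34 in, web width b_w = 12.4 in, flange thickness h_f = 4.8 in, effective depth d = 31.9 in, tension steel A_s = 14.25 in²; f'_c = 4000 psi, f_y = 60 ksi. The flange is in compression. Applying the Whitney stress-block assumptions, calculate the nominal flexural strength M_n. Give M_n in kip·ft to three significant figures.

Tension: T = A_s f_y = 14.25 × 60 = 855 kips.
Try a within the flange: a = T/(0.85 f'_c b_f) = 855/(0.85 × 4 × 34) = 7.396 in.
a = 7.396 > h_f = 4.8 in: the block extends into the web. Split into flange-overhang and web parts.
C_f = 0.85 f'_c (b_f − b_w) h_f = 0.85 × 4 × (34 − 12.4) × 4.8 = 352.5 kips.
Remaining web compression depth: a_w = (T − C_f)/(0.85 f'_c b_w) = (855 − 352.5)/(0.85 × 4 × 12.4) = 11.919 in.
M_n = C_f(d − h_f/2) + (T − C_f)(d − a_w/2) = 352.5 × (31.9 − 2.4) + 502.5 × (31.9 − 5.9595) = 10398.8 + 13035.1 = 23433.9 kip·in.
M_n = 23433.9/12 = 1952.83 kip·ft.

M_n ≈ 1950 kip·ft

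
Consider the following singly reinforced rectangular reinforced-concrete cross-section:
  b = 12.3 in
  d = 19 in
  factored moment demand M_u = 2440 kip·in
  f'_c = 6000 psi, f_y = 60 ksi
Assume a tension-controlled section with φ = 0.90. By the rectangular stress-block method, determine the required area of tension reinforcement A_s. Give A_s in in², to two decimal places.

M_n = M_u/φ = 2440/0.90 = 2711.11 kip·in.
From M_n = 0.85 f'_c a b (d − a/2):
a = d − √(d² − 2M_n/(0.85 f'_c b)) = 19 − √(19² − 2 × 2711.11/(0.85 × 6 × 12.3)) = 2.430 in.
A_s = 0.85 f'_c a b / f_y = 0.85 × 6 × 2.430 × 12.3 / 60 = 2.541 in².

A_s ≈ 2.54 in²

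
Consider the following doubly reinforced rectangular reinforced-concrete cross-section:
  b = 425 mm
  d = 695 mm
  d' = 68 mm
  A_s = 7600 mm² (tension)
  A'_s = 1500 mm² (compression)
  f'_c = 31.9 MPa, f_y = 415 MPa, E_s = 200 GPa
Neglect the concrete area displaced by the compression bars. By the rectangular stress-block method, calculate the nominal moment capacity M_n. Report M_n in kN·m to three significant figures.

M_n ≈ 1870 kN·m

Assume both tension and compression steel yield.
Net tension couple steel: A_s − A'_s = 6100 mm².
a = (A_s − A'_s) f_y / (0.85 f'_c b) = 2531500/(0.85 × 31.9 × 425) = 219.67 mm.
c = a/β₁ = 219.67/0.822 = 267.24 mm; ε'_s = 0.003(c − d')/c = 0.0022 ≥ f_y/E_s = 0.0021, so compression steel does yield.
M_n = (A_s − A'_s) f_y (d − a/2) + A'_s f_y (d − d') = [2531500 × (695 − 109.835) + 622500 × (695 − 68)] × 10⁻⁶ = 1481.35 + 390.31 = 1871.66 kN·m.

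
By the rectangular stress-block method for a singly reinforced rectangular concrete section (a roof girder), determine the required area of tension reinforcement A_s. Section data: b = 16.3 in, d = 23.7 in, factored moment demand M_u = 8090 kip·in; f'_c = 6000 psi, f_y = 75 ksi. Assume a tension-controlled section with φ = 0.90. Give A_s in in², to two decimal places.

M_n = M_u/φ = 8090/0.90 = 8988.89 kip·in.
From M_n = 0.85 f'_c a b (d − a/2):
a = d − √(d² − 2M_n/(0.85 f'_c b)) = 23.7 − √(23.7² − 2 × 8988.89/(0.85 × 6 × 16.3)) = 5.114 in.
A_s = 0.85 f'_c a b / f_y = 0.85 × 6 × 5.114 × 16.3 / 75 = 5.668 in².

A_s ≈ 5.67 in²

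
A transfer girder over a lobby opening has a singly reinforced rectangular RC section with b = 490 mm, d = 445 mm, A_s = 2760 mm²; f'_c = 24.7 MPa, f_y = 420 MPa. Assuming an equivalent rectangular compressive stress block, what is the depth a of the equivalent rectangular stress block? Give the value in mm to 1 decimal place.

a ≈ 112.7 mm

T = A_s f_y = 2760 × 420 = 1159200 N = 1159.2 kN.
Setting C = 0.85 f'_c a b equal to T: a = 1159200/(0.85 × 24.7 × 490) = 112.7 mm.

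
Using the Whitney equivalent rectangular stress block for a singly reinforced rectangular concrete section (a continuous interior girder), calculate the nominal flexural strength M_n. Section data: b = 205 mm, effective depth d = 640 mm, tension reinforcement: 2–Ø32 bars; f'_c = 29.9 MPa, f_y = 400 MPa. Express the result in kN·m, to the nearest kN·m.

M_n ≈ 372 kN·m

A_s = 2 × 804 = 1608 mm².
T = A_s f_y = 1608 × 400 = 643200 N = 643.2 kN.
From C = T: a = T/(0.85 f'_c b) = 643200/(0.85 × 29.9 × 205) = 123.45 mm.
M_n = T(d − a/2) = 643.2 kN × (640 − 61.725) mm = 371.95 kN·m.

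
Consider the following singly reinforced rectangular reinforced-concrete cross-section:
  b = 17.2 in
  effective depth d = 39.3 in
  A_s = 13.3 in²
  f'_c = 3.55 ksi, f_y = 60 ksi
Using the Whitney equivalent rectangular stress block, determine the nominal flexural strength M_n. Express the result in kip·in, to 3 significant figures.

M_n ≈ 25200 kip·in

T = A_s f_y = 13.3 × 60 = 798 kips.
a = T/(0.85 f'_c b) = 798/(0.85 × 3.55 × 17.2) = 15.375 in.
M_n = T(d − a/2) = 798 × (39.3 − 7.6875) = 25226.8 kip·in.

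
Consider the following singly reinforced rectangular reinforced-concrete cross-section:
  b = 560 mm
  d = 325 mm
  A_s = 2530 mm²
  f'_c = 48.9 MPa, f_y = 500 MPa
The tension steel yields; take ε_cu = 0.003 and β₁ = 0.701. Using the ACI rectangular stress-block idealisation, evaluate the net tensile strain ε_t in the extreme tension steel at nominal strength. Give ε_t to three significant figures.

a = A_s f_y/(0.85 f'_c b) = 54.35 mm.
β₁ = 0.701, so c = a/β₁ = 54.35/0.701 = 77.53 mm.
From the linear strain diagram with ε_cu = 0.003: ε_t = 0.003 (d − c)/c = 0.003 × (325 − 77.53)/77.53 = 0.00958.
Since ε_t ≥ 0.005, the section is tension-controlled.

ε_t ≈ 0.00958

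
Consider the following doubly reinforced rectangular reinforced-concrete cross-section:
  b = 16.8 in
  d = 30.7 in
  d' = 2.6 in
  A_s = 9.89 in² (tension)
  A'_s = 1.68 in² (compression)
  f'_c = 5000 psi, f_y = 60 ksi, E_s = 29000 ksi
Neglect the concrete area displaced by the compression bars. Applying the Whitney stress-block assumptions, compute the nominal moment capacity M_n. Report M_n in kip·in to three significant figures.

Assume both steels yield.
a = (A_s − A'_s) f_y/(0.85 f'_c b) = (9.89 − 1.68) × 60/(0.85 × 5 × 16.8) = 6.899 in.
c = a/β₁ = 6.899/0.8 = 8.624 in; ε'_s = 0.003(c − d')/c = 0.0021 ≥ ε_y = 0.0021, so the compression steel yields.
M_n = (A_s − A'_s) f_y (d − a/2) + A'_s f_y (d − d') = 492.6 × (30.7 − 3.4495) + 100.8 × (30.7 − 2.6) = 13423.6 + 2832.5 = 16256.1 kip·in.

M_n ≈ 16300 kip·in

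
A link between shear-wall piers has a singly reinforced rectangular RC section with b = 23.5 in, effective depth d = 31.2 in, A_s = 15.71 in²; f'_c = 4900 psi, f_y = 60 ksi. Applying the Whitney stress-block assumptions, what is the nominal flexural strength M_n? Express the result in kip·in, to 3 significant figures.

M_n ≈ 24900 kip·in

T = A_s f_y = 15.71 × 60 = 942.6 kips.
a = T/(0.85 f'_c b) = 942.6/(0.85 × 4.9 × 23.5) = 9.630 in.
M_n = T(d − a/2) = 942.6 × (31.2 − 4.815) = 24870.5 kip·in.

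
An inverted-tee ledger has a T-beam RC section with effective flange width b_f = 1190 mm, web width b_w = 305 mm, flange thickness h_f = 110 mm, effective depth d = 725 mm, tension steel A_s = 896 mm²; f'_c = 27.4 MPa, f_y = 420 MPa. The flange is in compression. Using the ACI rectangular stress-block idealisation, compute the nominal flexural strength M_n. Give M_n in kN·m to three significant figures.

Tension: T = A_s f_y = 896 × 420 = 376320 N.
Try a within the flange: a = T/(0.85 f'_c b_f) = 376320/(0.85 × 27.4 × 1190) = 13.58 mm.
Since a = 13.58 ≤ h_f = 110 mm, the stress block lies entirely in the flange; analyse as a rectangular beam of width b_f.
M_n = T(d − a/2) = 376320 × (725 − 6.79) = 270.28 × 10⁶ N·mm.
M_n = 270.28 kN·m.

M_n ≈ 270 kN·m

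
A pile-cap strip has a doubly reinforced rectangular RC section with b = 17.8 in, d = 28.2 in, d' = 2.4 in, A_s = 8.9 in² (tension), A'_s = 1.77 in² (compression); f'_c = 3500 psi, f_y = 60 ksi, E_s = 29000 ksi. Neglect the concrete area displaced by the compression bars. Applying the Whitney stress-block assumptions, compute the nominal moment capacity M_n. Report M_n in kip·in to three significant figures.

Assume both steels yield.
a = (A_s − A'_s) f_y/(0.85 f'_c b) = (8.9 − 1.77) × 60/(0.85 × 3.5 × 17.8) = 8.079 in.
c = a/β₁ = 8.079/0.85 = 9.505 in; ε'_s = 0.003(c − d')/c = 0.0022 ≥ ε_y = 0.0021, so the compression steel yields.
M_n = (A_s − A'_s) f_y (d − a/2) + A'_s f_y (d − d') = 427.8 × (28.2 − 4.0395) + 106.2 × (28.2 − 2.4) = 10335.9 + 2740.0 = 13075.9 kip·in.

M_n ≈ 13100 kip·in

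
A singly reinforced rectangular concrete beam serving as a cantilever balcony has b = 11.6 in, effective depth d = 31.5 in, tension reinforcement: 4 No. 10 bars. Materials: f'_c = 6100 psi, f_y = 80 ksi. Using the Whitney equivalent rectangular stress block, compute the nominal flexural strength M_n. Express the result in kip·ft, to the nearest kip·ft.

A_s = 4 × 1.27 = 5.08 in².
T = A_s f_y = 5.08 × 80 = 406.4 kips.
a = T/(0.85 f'_c b) = 406.4/(0.85 × 6.1 × 11.6) = 6.757 in.
M_n = T(d − a/2) = 406.4 × (31.5 − 3.3785) = 11428.6 kip·in = 11428.6/12 = 952.38 kip·ft.

M_n ≈ 952 kip·ft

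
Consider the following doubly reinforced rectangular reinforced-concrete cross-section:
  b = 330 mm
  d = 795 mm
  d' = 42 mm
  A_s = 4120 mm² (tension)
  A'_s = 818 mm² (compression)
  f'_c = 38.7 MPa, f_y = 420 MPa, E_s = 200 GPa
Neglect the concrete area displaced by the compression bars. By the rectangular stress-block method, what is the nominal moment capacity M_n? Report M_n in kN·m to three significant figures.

M_n ≈ 1270 kN·m

Assume both tension and compression steel yield.
Net tension couple steel: A_s − A'_s = 3302 mm².
a = (A_s − A'_s) f_y / (0.85 f'_c b) = 1386840/(0.85 × 38.7 × 330) = 127.76 mm.
c = a/β₁ = 127.76/0.774 = 165.06 mm; ε'_s = 0.003(c − d')/c = 0.0022 ≥ f_y/E_s = 0.0021, so compression steel does yield.
M_n = (A_s − A'_s) f_y (d − a/2) + A'_s f_y (d − d') = [1386840 × (795 − 63.88) + 343560 × (795 − 42)] × 10⁻⁶ = 1013.95 + 258.70 = 1272.65 kN·m.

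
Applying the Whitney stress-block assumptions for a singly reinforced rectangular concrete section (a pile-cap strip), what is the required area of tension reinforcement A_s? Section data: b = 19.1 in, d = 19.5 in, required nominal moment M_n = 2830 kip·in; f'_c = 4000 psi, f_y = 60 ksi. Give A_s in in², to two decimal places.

A_s ≈ 2.58 in²

From M_n = 0.85 f'_c a b (d − a/2):
a = d − √(d² − 2M_n/(0.85 f'_c b)) = 19.5 − √(19.5² − 2 × 2830/(0.85 × 4 × 19.1)) = 2.380 in.
A_s = 0.85 f'_c a b / f_y = 0.85 × 4 × 2.380 × 19.1 / 60 = 2.576 in².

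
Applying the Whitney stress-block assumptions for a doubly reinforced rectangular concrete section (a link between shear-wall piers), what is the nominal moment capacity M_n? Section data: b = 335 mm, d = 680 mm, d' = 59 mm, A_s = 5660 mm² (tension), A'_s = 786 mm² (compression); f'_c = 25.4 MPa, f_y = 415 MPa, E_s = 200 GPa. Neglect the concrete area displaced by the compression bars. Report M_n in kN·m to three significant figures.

Assume both tension and compression steel yield.
Net tension couple steel: A_s − A'_s = 4874 mm².
a = (A_s − A'_s) f_y / (0.85 f'_c b) = 2022710/(0.85 × 25.4 × 335) = 279.66 mm.
c = a/β₁ = 279.66/0.85 = 329.01 mm; ε'_s = 0.003(c − d')/c = 0.0025 ≥ f_y/E_s = 0.0021, so compression steel does yield.
M_n = (A_s − A'_s) f_y (d − a/2) + A'_s f_y (d − d') = [2022710 × (680 − 139.83) + 326190 × (680 − 59)] × 10⁻⁶ = 1092.61 + 202.56 = 1295.17 kN·m.

M_n ≈ 1300 kN·m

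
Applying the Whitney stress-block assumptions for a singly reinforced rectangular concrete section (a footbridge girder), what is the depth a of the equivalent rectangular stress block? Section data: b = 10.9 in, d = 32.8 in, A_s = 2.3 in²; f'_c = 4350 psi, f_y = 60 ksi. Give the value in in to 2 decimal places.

a ≈ 3.42 in

T = A_s f_y = 2.3 × 60 = 138 kips.
a = T/(0.85 f'_c b) = 138/(0.85 × 4.35 × 10.9) = 3.42 in.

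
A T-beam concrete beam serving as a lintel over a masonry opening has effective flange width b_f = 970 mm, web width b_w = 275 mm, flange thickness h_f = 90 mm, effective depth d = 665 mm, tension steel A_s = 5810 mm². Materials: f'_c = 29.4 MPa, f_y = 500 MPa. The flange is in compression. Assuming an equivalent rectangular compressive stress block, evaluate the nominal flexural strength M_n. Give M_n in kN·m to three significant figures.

M_n ≈ 1730 kN·m

Tension: T = A_s f_y = 5810 × 500 = 2905000 N.
Try a within the flange: a = T/(0.85 f'_c b_f) = 2905000/(0.85 × 29.4 × 970) = 119.84 mm.
a = 119.84 > h_f = 90 mm: the block extends into the web. Split into flange-overhang and web parts.
C_f = 0.85 f'_c (b_f − b_w) h_f = 0.85 × 29.4 × (970 − 275) × 90 = 1563125 N.
Remaining web compression depth: a_w = (T − C_f)/(0.85 f'_c b_w) = (2905000 − 1563125)/(0.85 × 29.4 × 275) = 195.26 mm.
M_n = C_f(d − h_f/2) + (T − C_f)(d − a_w/2) = 1563125 × (665 − 45) + 1341875 × (665 − 97.63) = 969.14 + 761.34 = 1730.48 × 10⁶ N·mm.
M_n = 1730.48 kN·m.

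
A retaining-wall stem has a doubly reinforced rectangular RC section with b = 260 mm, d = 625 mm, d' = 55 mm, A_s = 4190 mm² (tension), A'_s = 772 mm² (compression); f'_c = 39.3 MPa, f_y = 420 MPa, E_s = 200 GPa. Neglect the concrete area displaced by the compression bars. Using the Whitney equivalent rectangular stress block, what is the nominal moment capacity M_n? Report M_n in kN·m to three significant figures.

M_n ≈ 963 kN·m

Assume both tension and compression steel yield.
Net tension couple steel: A_s − A'_s = 3418 mm².
a = (A_s − A'_s) f_y / (0.85 f'_c b) = 1435560/(0.85 × 39.3 × 260) = 165.29 mm.
c = a/β₁ = 165.29/0.769 = 214.94 mm; ε'_s = 0.003(c − d')/c = 0.0022 ≥ f_y/E_s = 0.0021, so compression steel does yield.
M_n = (A_s − A'_s) f_y (d − a/2) + A'_s f_y (d − d') = [1435560 × (625 − 82.645) + 324240 × (625 − 55)] × 10⁻⁶ = 778.58 + 184.82 = 963.40 kN·m.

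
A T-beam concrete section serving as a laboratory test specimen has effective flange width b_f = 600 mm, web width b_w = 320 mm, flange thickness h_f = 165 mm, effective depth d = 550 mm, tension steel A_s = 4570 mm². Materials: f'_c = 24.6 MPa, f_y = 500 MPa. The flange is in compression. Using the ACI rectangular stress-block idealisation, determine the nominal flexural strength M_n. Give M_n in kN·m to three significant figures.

M_n ≈ 1050 kN·m

Tension: T = A_s f_y = 4570 × 500 = 2285000 N.
Try a within the flange: a = T/(0.85 f'_c b_f) = 2285000/(0.85 × 24.6 × 600) = 182.13 mm.
a = 182.13 > h_f = 165 mm: the block extends into the web. Split into flange-overhang and web parts.
C_f = 0.85 f'_c (b_f − b_w) h_f = 0.85 × 24.6 × (600 − 320) × 165 = 966042 N.
Remaining web compression depth: a_w = (T − C_f)/(0.85 f'_c b_w) = (2285000 − 966042)/(0.85 × 24.6 × 320) = 197.12 mm.
M_n = C_f(d − h_f/2) + (T − C_f)(d − a_w/2) = 966042 × (550 − 82.5) + 1318958 × (550 − 98.56) = 451.62 + 595.43 = 1047.05 × 10⁶ N·mm.
M_n = 1047.05 kN·m.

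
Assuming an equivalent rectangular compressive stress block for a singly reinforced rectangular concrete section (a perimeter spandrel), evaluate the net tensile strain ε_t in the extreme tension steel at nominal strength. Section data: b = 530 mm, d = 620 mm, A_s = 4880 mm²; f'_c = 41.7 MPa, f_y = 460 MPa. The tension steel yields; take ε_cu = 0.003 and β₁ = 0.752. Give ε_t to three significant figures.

a = A_s f_y/(0.85 f'_c b) = 119.49 mm.
β₁ = 0.752, so c = a/β₁ = 119.49/0.752 = 158.90 mm.
From the linear strain diagram with ε_cu = 0.003: ε_t = 0.003 (d − c)/c = 0.003 × (620 − 158.90)/158.90 = 0.00871.
Since ε_t ≥ 0.005, the section is tension-controlled.

ε_t ≈ 0.00871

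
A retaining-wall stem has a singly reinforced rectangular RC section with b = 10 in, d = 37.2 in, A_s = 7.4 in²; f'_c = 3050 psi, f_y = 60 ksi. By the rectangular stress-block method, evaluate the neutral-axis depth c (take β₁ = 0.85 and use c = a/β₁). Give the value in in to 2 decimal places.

T = A_s f_y = 7.4 × 60 = 444 kips.
a = T/(0.85 f'_c b) = 444/(0.85 × 3.05 × 10) = 17.1263 in.
With β₁ = 0.85, c = a/β₁ = 17.1263/0.85 = 20.15 in.

c ≈ 20.15 in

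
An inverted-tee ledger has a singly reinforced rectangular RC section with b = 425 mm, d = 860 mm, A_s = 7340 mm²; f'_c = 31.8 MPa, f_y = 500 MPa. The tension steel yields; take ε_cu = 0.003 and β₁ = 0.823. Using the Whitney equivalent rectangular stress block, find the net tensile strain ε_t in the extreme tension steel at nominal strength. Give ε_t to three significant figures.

ε_t ≈ 0.00365

a = A_s f_y/(0.85 f'_c b) = 319.47 mm.
β₁ = 0.823, so c = a/β₁ = 319.47/0.823 = 388.18 mm.
From the linear strain diagram with ε_cu = 0.003: ε_t = 0.003 (d − c)/c = 0.003 × (860 − 388.18)/388.18 = 0.00365.
ε_t < 0.004 — the section is over-reinforced for flexure under ACI limits.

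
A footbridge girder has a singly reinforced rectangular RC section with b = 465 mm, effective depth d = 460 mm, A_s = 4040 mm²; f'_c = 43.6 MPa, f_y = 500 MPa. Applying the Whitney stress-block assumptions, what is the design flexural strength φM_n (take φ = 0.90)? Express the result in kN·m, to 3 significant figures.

T = A_s f_y = 4040 × 500 = 2020000 N = 2020 kN.
From C = T: a = T/(0.85 f'_c b) = 2020000/(0.85 × 43.6 × 465) = 117.22 mm.
M_n = T(d − a/2) = 2020 kN × (460 − 58.61) mm = 810.81 kN·m.
φM_n = 0.90 × 810.81 = 729.73 kN·m.

φM_n ≈ 730 kN·m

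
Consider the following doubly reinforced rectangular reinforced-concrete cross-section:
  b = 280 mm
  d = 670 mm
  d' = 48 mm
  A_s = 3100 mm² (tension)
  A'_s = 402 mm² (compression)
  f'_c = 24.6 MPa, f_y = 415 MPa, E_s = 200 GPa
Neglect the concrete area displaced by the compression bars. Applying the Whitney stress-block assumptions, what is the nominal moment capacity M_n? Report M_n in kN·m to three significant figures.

Assume both tension and compression steel yield.
Net tension couple steel: A_s − A'_s = 2698 mm².
a = (A_s − A'_s) f_y / (0.85 f'_c b) = 1119670/(0.85 × 24.6 × 280) = 191.24 mm.
c = a/β₁ = 191.24/0.85 = 224.99 mm; ε'_s = 0.003(c − d')/c = 0.0024 ≥ f_y/E_s = 0.0021, so compression steel does yield.
M_n = (A_s − A'_s) f_y (d − a/2) + A'_s f_y (d − d') = [1119670 × (670 − 95.62) + 166830 × (670 − 48)] × 10⁻⁶ = 643.12 + 103.77 = 746.89 kN·m.

M_n ≈ 747 kN·m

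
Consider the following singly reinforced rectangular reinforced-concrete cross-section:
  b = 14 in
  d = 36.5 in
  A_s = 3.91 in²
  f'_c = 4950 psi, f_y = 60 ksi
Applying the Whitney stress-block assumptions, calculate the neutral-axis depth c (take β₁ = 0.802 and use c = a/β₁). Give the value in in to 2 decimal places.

T = A_s f_y = 3.91 × 60 = 234.6 kips.
a = T/(0.85 f'_c b) = 234.6/(0.85 × 4.95 × 14) = 3.9827 in.
With β₁ = 0.802, c = a/β₁ = 3.9827/0.802 = 4.97 in.

c ≈ 4.97 in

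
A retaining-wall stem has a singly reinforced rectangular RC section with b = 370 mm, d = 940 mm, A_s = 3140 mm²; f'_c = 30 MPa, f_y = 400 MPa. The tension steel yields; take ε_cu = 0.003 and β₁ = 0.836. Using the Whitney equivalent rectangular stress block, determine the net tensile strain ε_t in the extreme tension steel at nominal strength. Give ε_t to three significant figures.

a = A_s f_y/(0.85 f'_c b) = 133.12 mm.
β₁ = 0.836, so c = a/β₁ = 133.12/0.836 = 159.23 mm.
From the linear strain diagram with ε_cu = 0.003: ε_t = 0.003 (d − c)/c = 0.003 × (940 − 159.23)/159.23 = 0.0147.
Since ε_t ≥ 0.005, the section is tension-controlled.

ε_t ≈ 0.0147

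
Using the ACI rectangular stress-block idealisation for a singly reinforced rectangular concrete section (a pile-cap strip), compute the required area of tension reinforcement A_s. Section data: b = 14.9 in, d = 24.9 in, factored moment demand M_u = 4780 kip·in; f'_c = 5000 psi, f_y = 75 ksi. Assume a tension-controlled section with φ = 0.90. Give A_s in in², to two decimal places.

M_n = M_u/φ = 4780/0.90 = 5311.11 kip·in.
From M_n = 0.85 f'_c a b (d − a/2):
a = d − √(d² − 2M_n/(0.85 f'_c b)) = 24.9 − √(24.9² − 2 × 5311.11/(0.85 × 5 × 14.9)) = 3.633 in.
A_s = 0.85 f'_c a b / f_y = 0.85 × 5 × 3.633 × 14.9 / 75 = 3.067 in².

A_s ≈ 3.07 in²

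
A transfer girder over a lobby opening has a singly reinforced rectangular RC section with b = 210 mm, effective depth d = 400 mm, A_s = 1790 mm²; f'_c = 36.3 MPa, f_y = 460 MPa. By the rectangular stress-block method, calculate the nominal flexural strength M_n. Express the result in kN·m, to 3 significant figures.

M_n ≈ 277 kN·m

T = A_s f_y = 1790 × 460 = 823400 N = 823.4 kN.
From C = T: a = T/(0.85 f'_c b) = 823400/(0.85 × 36.3 × 210) = 127.08 mm.
M_n = T(d − a/2) = 823.4 kN × (400 − 63.54) mm = 277.04 kN·m.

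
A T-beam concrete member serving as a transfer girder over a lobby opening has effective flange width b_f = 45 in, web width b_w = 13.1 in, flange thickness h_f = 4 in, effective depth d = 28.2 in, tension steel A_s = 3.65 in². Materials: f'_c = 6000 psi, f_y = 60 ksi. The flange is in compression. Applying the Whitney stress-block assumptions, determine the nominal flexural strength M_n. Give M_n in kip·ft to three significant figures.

M_n ≈ 506 kip·ft

Tension: T = A_s f_y = 3.65 × 60 = 219 kips.
Try a within the flange: a = T/(0.85 f'_c b_f) = 219/(0.85 × 6 × 45) = 0.954 in.
Since a = 0.954 ≤ h_f = 4 in, the stress block lies entirely in the flange; analyse as a rectangular beam of width b_f.
M_n = T(d − a/2) = 219 × (28.2 − 0.477) = 6071.3 kip·in.
M_n = 6071.3/12 = 505.94 kip·ft.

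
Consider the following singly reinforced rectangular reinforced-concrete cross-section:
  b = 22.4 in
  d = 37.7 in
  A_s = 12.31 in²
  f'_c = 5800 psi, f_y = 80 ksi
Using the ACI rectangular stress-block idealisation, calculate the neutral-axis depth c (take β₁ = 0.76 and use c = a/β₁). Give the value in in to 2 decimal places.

c ≈ 11.73 in

T = A_s f_y = 12.31 × 80 = 984.8 kips.
a = T/(0.85 f'_c b) = 984.8/(0.85 × 5.8 × 22.4) = 8.9177 in.
With β₁ = 0.76, c = a/β₁ = 8.9177/0.76 = 11.73 in.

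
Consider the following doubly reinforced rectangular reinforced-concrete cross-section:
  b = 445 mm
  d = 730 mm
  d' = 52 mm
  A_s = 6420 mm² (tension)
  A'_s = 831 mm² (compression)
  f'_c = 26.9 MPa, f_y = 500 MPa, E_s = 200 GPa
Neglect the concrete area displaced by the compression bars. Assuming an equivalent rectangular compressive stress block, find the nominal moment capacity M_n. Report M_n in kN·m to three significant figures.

M_n ≈ 1940 kN·m

Assume both tension and compression steel yield.
Net tension couple steel: A_s − A'_s = 5589 mm².
a = (A_s − A'_s) f_y / (0.85 f'_c b) = 2794500/(0.85 × 26.9 × 445) = 274.65 mm.
c = a/β₁ = 274.65/0.85 = 323.12 mm; ε'_s = 0.003(c − d')/c = 0.0025 ≥ f_y/E_s = 0.0025, so compression steel does yield.
M_n = (A_s − A'_s) f_y (d − a/2) + A'_s f_y (d − d') = [2794500 × (730 − 137.325) + 415500 × (730 − 52)] × 10⁻⁶ = 1656.23 + 281.71 = 1937.94 kN·m.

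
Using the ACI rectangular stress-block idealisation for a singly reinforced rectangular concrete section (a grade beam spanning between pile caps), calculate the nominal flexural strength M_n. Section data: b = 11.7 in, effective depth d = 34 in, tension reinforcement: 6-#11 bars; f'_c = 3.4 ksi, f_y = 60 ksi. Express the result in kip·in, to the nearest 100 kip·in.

A_s = 6 × 1.56 = 9.36 in².
T = A_s f_y = 9.36 × 60 = 561.6 kips.
a = T/(0.85 f'_c b) = 561.6/(0.85 × 3.4 × 11.7) = 16.609 in.
M_n = T(d − a/2) = 561.6 × (34 − 8.3045) = 14430.6 kip·in.

M_n ≈ 14400 kip·in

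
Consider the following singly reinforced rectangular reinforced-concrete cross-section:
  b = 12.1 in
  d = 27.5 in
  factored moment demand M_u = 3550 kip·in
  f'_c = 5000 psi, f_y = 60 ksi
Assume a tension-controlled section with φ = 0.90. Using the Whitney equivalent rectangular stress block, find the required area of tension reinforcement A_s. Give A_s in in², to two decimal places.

M_n = M_u/φ = 3550/0.90 = 3944.44 kip·in.
From M_n = 0.85 f'_c a b (d − a/2):
a = d − √(d² − 2M_n/(0.85 f'_c b)) = 27.5 − √(27.5² − 2 × 3944.44/(0.85 × 5 × 12.1)) = 2.947 in.
A_s = 0.85 f'_c a b / f_y = 0.85 × 5 × 2.947 × 12.1 / 60 = 2.526 in².

A_s ≈ 2.53 in²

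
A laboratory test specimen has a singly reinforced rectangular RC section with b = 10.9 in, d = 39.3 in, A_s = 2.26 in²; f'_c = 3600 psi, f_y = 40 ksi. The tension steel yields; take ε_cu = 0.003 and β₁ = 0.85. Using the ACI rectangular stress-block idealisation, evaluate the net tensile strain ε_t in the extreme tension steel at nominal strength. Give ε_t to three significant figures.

a = A_s f_y/(0.85 f'_c b) = 2.710 in.
β₁ = 0.85, so c = a/β₁ = 2.710/0.85 = 3.188 in.
From the linear strain diagram with ε_cu = 0.003: ε_t = 0.003 (d − c)/c = 0.003 × (39.3 − 3.188)/3.188 = 0.0340.
Since ε_t ≥ 0.005, the section is tension-controlled.

ε_t ≈ 0.0340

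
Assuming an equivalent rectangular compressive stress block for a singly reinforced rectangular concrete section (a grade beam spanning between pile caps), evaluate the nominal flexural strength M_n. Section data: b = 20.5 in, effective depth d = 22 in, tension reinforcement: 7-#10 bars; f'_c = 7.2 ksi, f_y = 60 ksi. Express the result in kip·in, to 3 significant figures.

M_n ≈ 10600 kip·in

A_s = 7 × 1.27 = 8.89 in².
T = A_s f_y = 8.89 × 60 = 533.4 kips.
a = T/(0.85 f'_c b) = 533.4/(0.85 × 7.2 × 20.5) = 4.252 in.
M_n = T(d − a/2) = 533.4 × (22 − 2.126) = 10600.8 kip·in.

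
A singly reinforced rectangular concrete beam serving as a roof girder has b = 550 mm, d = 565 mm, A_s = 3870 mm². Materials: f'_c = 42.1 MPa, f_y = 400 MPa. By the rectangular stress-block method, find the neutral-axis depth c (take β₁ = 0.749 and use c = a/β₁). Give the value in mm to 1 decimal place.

c ≈ 105.0 mm

T = A_s f_y = 3870 × 400 = 1548000 N = 1548 kN.
Setting C = 0.85 f'_c a b equal to T: a = 1548000/(0.85 × 42.1 × 550) = 78.652 mm.
With β₁ = 0.749, c = a/β₁ = 78.652/0.749 = 105.0 mm.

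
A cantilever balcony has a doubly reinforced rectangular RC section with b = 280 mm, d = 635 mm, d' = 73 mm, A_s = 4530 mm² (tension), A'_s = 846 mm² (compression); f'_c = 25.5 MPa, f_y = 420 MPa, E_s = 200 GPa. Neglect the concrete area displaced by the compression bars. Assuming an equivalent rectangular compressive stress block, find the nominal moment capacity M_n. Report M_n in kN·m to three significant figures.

M_n ≈ 985 kN·m

Assume both tension and compression steel yield.
Net tension couple steel: A_s − A'_s = 3684 mm².
a = (A_s − A'_s) f_y / (0.85 f'_c b) = 1547280/(0.85 × 25.5 × 280) = 254.95 mm.
c = a/β₁ = 254.95/0.85 = 299.94 mm; ε'_s = 0.003(c − d')/c = 0.0023 ≥ f_y/E_s = 0.0021, so compression steel does yield.
M_n = (A_s − A'_s) f_y (d − a/2) + A'_s f_y (d − d') = [1547280 × (635 − 127.475) + 355320 × (635 − 73)] × 10⁻⁶ = 785.28 + 199.69 = 984.97 kN·m.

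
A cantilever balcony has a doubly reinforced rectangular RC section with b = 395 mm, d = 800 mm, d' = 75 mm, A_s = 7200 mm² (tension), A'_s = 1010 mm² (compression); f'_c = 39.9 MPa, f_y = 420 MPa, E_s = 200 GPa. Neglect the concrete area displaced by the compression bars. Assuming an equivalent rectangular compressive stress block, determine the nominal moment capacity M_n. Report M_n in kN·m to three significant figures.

M_n ≈ 2140 kN·m

Assume both tension and compression steel yield.
Net tension couple steel: A_s − A'_s = 6190 mm².
a = (A_s − A'_s) f_y / (0.85 f'_c b) = 2599800/(0.85 × 39.9 × 395) = 194.07 mm.
c = a/β₁ = 194.07/0.765 = 253.69 mm; ε'_s = 0.003(c − d')/c = 0.0021 ≥ f_y/E_s = 0.0021, so compression steel does yield.
M_n = (A_s − A'_s) f_y (d − a/2) + A'_s f_y (d − d') = [2599800 × (800 − 97.035) + 424200 × (800 − 75)] × 10⁻⁶ = 1827.57 + 307.55 = 2135.12 kN·m.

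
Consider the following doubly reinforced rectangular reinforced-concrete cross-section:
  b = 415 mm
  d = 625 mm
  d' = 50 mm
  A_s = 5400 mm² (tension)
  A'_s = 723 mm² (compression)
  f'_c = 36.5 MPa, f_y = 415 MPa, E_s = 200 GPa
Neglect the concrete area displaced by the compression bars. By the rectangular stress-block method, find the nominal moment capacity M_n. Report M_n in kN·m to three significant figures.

Assume both tension and compression steel yield.
Net tension couple steel: A_s − A'_s = 4677 mm².
a = (A_s − A'_s) f_y / (0.85 f'_c b) = 1940955/(0.85 × 36.5 × 415) = 150.75 mm.
c = a/β₁ = 150.75/0.789 = 191.06 mm; ε'_s = 0.003(c − d')/c = 0.0022 ≥ f_y/E_s = 0.0021, so compression steel does yield.
M_n = (A_s − A'_s) f_y (d − a/2) + A'_s f_y (d − d') = [1940955 × (625 − 75.375) + 300045 × (625 − 50)] × 10⁻⁶ = 1066.80 + 172.53 = 1239.33 kN·m.

M_n ≈ 1240 kN·m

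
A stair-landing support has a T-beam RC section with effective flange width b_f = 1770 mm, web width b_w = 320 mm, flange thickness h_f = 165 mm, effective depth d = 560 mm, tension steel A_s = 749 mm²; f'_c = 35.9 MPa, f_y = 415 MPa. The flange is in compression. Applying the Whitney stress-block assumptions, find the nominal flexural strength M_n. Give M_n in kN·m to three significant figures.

M_n ≈ 173 kN·m

Tension: T = A_s f_y = 749 × 415 = 310835 N.
Try a within the flange: a = T/(0.85 f'_c b_f) = 310835/(0.85 × 35.9 × 1770) = 5.75 mm.
Since a = 5.75 ≤ h_f = 165 mm, the stress block lies entirely in the flange; analyse as a rectangular beam of width b_f.
M_n = T(d − a/2) = 310835 × (560 − 2.875) = 173.17 × 10⁶ N·mm.
M_n = 173.17 kN·m.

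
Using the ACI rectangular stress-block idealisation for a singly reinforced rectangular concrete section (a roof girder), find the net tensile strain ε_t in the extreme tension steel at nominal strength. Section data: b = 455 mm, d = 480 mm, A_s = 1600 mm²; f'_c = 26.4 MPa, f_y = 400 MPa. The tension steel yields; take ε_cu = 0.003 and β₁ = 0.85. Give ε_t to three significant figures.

ε_t ≈ 0.0165

a = A_s f_y/(0.85 f'_c b) = 62.68 mm.
β₁ = 0.85, so c = a/β₁ = 62.68/0.85 = 73.74 mm.
From the linear strain diagram with ε_cu = 0.003: ε_t = 0.003 (d − c)/c = 0.003 × (480 − 73.74)/73.74 = 0.0165.
Since ε_t ≥ 0.005, the section is tension-controlled.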